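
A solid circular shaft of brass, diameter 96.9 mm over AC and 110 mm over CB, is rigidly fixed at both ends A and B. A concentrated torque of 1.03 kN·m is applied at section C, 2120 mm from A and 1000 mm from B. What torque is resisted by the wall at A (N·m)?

228 N·m

Compatibility: T_A·a/J_AC = T_B·b/J_CB with T_A + T_B = T₀.
J_AC = 8.66×10^-6 m⁴, J_CB = 1.44×10^-5 m⁴, so T_A = T₀·(J_AC/a)/((J_AC/a)+(J_CB/b)) = 227.8 N·m, T_B = 802.2 N·m.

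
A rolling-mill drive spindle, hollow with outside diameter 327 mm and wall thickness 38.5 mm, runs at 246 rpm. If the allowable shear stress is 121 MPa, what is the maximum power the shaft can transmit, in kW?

J = π(d_o⁴ − d_i⁴)/32 = π(0.327⁴ − 0.250⁴)/32 = 7.390×10^-4 m⁴.
T_max = τ_allow·J/r = 1.21×10^8 × 7.390×10^-4 / 0.164 = 546900 N·m.
ω = 2π·246/60 = 25.76 rad/s, so P_max = T_max·ω = 1.409×10^7 W.

14100 kW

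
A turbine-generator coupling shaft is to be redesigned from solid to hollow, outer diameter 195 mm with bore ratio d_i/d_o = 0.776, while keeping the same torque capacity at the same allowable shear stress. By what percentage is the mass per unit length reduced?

Equal τ_max and T ⇒ the solid shaft needs d_s³ = d_o³(1−k⁴), so d_s = 195·(1−0.776⁴)^(1/3) = 167.8 mm.
Area ratio A_h/A_s = d_o²(1−k²)/d_s² = (1−k²)/(1−k⁴)^(2/3) = 0.5371.
Mass saving = 1 − 0.5371 = 46.3 %.

46.3 %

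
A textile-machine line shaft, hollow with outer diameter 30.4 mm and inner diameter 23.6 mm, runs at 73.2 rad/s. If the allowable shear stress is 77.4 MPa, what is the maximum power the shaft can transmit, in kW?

J = π(d_o⁴ − d_i⁴)/32 = π(0.0304⁴ − 0.0236⁴)/32 = 5.339×10^-8 m⁴.
T_max = τ_allow·J/r = 7.74×10^7 × 5.339×10^-8 / 0.0152 = 271.9 N·m.
ω = 73.2 rad/s, so P_max = T_max·ω = 1.990×10^4 W.

19.9 kW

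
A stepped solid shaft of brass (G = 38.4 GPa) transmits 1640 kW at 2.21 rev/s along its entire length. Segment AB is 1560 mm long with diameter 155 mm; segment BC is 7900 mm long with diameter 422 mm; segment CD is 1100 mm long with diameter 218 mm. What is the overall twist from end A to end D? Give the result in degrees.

ω = 2π·2.21 = 13.89 rad/s, so T = P/ω = 1640×10³ / 13.89 = 118100 N·m.
J_AB = π(0.155)⁴/32 = 5.67×10^-5 m⁴; J_BC = π(0.422)⁴/32 = 3.11×10^-3 m⁴; J_CD = π(0.218)⁴/32 = 2.22×10^-4 m⁴.
θ = (T/G)·Σ L_i/J_i = (118100/38.4×10⁹)·(1.56/5.67×10^-5 + 7.90/3.11×10^-3 + 1.10/2.22×10^-4) = 0.1077 rad.

6.17°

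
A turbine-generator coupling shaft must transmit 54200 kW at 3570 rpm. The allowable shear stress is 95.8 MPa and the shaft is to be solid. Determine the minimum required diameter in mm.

ω = 2π·3570/60 = 373.8 rad/s, so T = P/ω = 54200×10³ / 373.8 = 145000 N·m.
For a solid shaft τ_max = 16T/(πd³), so d = (16T/(π τ_allow))^(1/3) = (16·145000/(π·9.58×10^7))^(1/3) = 0.1975 m.

198 mm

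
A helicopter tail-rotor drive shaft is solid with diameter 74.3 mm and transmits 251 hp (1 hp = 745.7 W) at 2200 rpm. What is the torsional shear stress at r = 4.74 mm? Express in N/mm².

ω = 2π·2200/60 = 230.4 rad/s, so T = P/ω = 251×745.7 / 230.4 = 812.4 N·m.
J = πd⁴/32 = π(0.0743)⁴/32 = 2.992×10^-6 m⁴.
Shear stress varies linearly with radius: τ = T·r/J = 812.4 × 0.00474 / 2.992×10^-6 = 1.287×10^6 Pa.

1.29 N/mm²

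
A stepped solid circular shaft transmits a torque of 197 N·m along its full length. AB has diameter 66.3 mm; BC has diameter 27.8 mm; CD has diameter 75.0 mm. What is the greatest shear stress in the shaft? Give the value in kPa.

Under the same torque, τ_max = 16T/(πd³) is largest where d is smallest — segment BC (d = 27.8 mm).
τ_max = 16·197.0/(π·(0.0278)³) = 4.670×10^7 Pa.

46700 kPa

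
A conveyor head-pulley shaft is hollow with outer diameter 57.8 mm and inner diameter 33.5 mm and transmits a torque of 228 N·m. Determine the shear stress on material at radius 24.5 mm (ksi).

J = π(d_o⁴ − d_i⁴)/32 = π(0.0578⁴ − 0.0335⁴)/32 = 9.721×10^-7 m⁴.
Shear stress varies linearly with radius: τ = T·r/J = 228.0 × 0.0245 / 9.721×10^-7 = 5.746×10^6 Pa.

0.833 ksi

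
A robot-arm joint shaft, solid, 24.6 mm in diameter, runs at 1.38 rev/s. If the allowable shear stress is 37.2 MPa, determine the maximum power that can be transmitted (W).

J = πd⁴/32 = π(0.0246)⁴/32 = 3.595×10^-8 m⁴.
T_max = τ_allow·J/r = 3.72×10^7 × 3.595×10^-8 / 0.0123 = 108.7 N·m.
ω = 2π·1.38 = 8.671 rad/s, so P_max = T_max·ω = 942.8 W.

943 W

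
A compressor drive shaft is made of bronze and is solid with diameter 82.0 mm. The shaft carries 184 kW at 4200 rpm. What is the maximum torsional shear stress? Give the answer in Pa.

3.86e6 Pa

ω = 2π·4200/60 = 439.8 rad/s, so T = P/ω = 184×10³ / 439.8 = 418.4 N·m.
J = πd⁴/32 = π(0.0820)⁴/32 = 4.439×10^-6 m⁴.
τ_max = T·r/J = 418.4 × 0.0410 / 4.439×10^-6 = 3.864×10^6 Pa.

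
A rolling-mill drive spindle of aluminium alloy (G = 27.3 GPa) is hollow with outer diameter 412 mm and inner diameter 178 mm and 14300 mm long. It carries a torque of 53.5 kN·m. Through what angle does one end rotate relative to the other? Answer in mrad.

J = π(d_o⁴ − d_i⁴)/32 = π(0.412⁴ − 0.178⁴)/32 = 2.730×10^-3 m⁴.
θ = T·L/(G·J) = 53500 × 14.3 / (27.3×10⁹ × 2.730×10^-3) = 0.01026 rad.

10.3 mrad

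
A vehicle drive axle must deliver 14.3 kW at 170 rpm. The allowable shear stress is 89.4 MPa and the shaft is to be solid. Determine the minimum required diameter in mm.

35.8 mm

ω = 2π·170/60 = 17.80 rad/s, so T = P/ω = 14.3×10³ / 17.80 = 803.3 N·m.
For a solid shaft τ_max = 16T/(πd³), so d = (16T/(π τ_allow))^(1/3) = (16·803.3/(π·8.94×10^7))^(1/3) = 0.03577 m.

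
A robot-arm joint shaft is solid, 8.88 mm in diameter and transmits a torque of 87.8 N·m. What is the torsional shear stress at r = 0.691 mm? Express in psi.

J = πd⁴/32 = π(0.00888)⁴/32 = 6.105×10^-10 m⁴.
Shear stress varies linearly with radius: τ = T·r/J = 87.80 × 6.91e-4 / 6.105×10^-10 = 9.938×10^7 Pa.

14400 psi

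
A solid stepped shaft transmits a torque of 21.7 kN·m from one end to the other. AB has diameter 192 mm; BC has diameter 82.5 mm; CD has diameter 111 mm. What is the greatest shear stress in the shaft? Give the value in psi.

28500 psi

Under the same torque, τ_max = 16T/(πd³) is largest where d is smallest — segment BC (d = 82.5 mm).
τ_max = 16·21700/(π·(0.0825)³) = 1.968×10^8 Pa.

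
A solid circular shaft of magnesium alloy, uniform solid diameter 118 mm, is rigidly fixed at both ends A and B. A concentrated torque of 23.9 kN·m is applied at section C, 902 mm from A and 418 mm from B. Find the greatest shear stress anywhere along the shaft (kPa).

50600 kPa

With uniform GJ and both ends fixed, compatibility θ_AC = θ_CB gives T_A·a = T_B·b, together with T_A + T_B = T₀.
T_A = T₀·b/(a+b) = 23900·418/1320 = 7568 N·m; T_B = 16330 N·m.
τ in each portion: τ_AC = 2.35×10^7 Pa, τ_CB = 5.06×10^7 Pa; maximum is in CB.
τ_max = T_CB·r/J = 16330·0.0590/1.90×10^-5 = 5.062×10^7 Pa.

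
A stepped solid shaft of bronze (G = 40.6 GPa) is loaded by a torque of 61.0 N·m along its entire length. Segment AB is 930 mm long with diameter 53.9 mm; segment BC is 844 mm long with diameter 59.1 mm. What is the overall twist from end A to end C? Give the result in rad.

0.00275 rad

J_AB = π(0.0539)⁴/32 = 8.29×10^-7 m⁴; J_BC = π(0.0591)⁴/32 = 1.20×10^-6 m⁴.
θ = (T/G)·Σ L_i/J_i = (61.00/40.6×10⁹)·(0.930/8.29×10^-7 + 0.844/1.20×10^-6) = 2.745×10^-3 rad.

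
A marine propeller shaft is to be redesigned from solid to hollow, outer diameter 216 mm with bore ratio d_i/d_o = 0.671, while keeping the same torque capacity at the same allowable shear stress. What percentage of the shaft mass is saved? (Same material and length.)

Equal τ_max and T ⇒ the solid shaft needs d_s³ = d_o³(1−k⁴), so d_s = 216·(1−0.671⁴)^(1/3) = 200.3 mm.
Area ratio A_h/A_s = d_o²(1−k²)/d_s² = (1−k²)/(1−k⁴)^(2/3) = 0.6394.
Mass saving = 1 − 0.6394 = 36.1 %.

36.1 %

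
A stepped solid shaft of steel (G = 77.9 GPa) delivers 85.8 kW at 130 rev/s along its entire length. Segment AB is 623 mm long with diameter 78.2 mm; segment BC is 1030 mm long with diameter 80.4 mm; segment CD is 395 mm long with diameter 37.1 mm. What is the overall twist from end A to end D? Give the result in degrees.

ω = 2π·130 = 816.8 rad/s, so T = P/ω = 85.8×10³ / 816.8 = 105.0 N·m.
J_AB = π(0.0782)⁴/32 = 3.67×10^-6 m⁴; J_BC = π(0.0804)⁴/32 = 4.10×10^-6 m⁴; J_CD = π(0.0371)⁴/32 = 1.86×10^-7 m⁴.
θ = (T/G)·Σ L_i/J_i = (105.0/77.9×10⁹)·(0.623/3.67×10^-6 + 1.03/4.10×10^-6 + 0.395/1.86×10^-7) = 3.431×10^-3 rad.

0.197°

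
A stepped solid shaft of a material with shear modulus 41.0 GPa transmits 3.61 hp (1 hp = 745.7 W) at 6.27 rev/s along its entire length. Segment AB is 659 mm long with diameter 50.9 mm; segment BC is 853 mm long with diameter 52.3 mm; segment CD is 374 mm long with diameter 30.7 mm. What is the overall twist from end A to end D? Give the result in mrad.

10.7 mrad

ω = 2π·6.27 = 39.40 rad/s, so T = P/ω = 3.61×745.7 / 39.40 = 68.33 N·m.
J_AB = π(0.0509)⁴/32 = 6.59×10^-7 m⁴; J_BC = π(0.0523)⁴/32 = 7.35×10^-7 m⁴; J_CD = π(0.0307)⁴/32 = 8.72×10^-8 m⁴.
θ = (T/G)·Σ L_i/J_i = (68.33/41.0×10⁹)·(0.659/6.59×10^-7 + 0.853/7.35×10^-7 + 0.374/8.72×10^-8) = 0.01075 rad.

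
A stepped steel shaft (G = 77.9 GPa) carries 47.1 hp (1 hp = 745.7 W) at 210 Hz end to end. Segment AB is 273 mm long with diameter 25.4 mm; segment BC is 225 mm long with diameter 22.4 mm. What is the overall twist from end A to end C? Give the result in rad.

0.00539 rad

ω = 2π·210 = 1319 rad/s, so T = P/ω = 47.1×745.7 / 1319 = 26.62 N·m.
J_AB = π(0.0254)⁴/32 = 4.09×10^-8 m⁴; J_BC = π(0.0224)⁴/32 = 2.47×10^-8 m⁴.
θ = (T/G)·Σ L_i/J_i = (26.62/77.9×10⁹)·(0.273/4.09×10^-8 + 0.225/2.47×10^-8) = 5.393×10^-3 rad.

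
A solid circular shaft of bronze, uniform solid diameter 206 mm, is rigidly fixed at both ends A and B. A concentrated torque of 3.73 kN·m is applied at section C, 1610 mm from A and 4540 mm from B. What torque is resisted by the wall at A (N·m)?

2750 N·m

With uniform GJ and both ends fixed, compatibility θ_AC = θ_CB gives T_A·a = T_B·b, together with T_A + T_B = T₀.
T_A = T₀·b/(a+b) = 3730·4540/6150 = 2754 N·m; T_B = 976.5 N·m.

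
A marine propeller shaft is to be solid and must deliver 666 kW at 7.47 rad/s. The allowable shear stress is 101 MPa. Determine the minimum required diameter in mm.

165 mm

ω = 7.47 rad/s, so T = P/ω = 666×10³ / 7.470 = 89160 N·m.
For a solid shaft τ_max = 16T/(πd³), so d = (16T/(π τ_allow))^(1/3) = (16·89160/(π·1.01×10^8))^(1/3) = 0.1650 m.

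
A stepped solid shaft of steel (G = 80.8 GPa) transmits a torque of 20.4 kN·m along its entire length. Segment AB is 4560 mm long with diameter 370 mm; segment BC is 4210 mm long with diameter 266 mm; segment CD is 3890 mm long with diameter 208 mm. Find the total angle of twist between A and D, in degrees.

J_AB = π(0.370)⁴/32 = 1.84×10^-3 m⁴; J_BC = π(0.266)⁴/32 = 4.92×10^-4 m⁴; J_CD = π(0.208)⁴/32 = 1.84×10^-4 m⁴.
θ = (T/G)·Σ L_i/J_i = (20400/80.8×10⁹)·(4.56/1.84×10^-3 + 4.21/4.92×10^-4 + 3.89/1.84×10^-4) = 8.133×10^-3 rad.

0.466°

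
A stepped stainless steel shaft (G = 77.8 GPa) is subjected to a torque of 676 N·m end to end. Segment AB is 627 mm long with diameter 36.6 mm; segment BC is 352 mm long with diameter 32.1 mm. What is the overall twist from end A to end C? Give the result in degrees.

3.45°

J_AB = π(0.0366)⁴/32 = 1.76×10^-7 m⁴; J_BC = π(0.0321)⁴/32 = 1.04×10^-7 m⁴.
θ = (T/G)·Σ L_i/J_i = (676.0/77.8×10⁹)·(0.627/1.76×10^-7 + 0.352/1.04×10^-7) = 0.06027 rad.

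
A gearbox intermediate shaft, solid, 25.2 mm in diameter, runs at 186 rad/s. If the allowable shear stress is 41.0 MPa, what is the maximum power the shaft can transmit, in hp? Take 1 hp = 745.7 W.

J = πd⁴/32 = π(0.0252)⁴/32 = 3.959×10^-8 m⁴.
T_max = τ_allow·J/r = 4.10×10^7 × 3.959×10^-8 / 0.0126 = 128.8 N·m.
ω = 186 rad/s, so P_max = T_max·ω = 2.396×10^4 W.

32.1 hp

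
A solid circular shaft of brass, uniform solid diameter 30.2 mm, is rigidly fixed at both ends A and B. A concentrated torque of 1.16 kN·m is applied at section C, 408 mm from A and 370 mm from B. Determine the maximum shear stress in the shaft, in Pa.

With uniform GJ and both ends fixed, compatibility θ_AC = θ_CB gives T_A·a = T_B·b, together with T_A + T_B = T₀.
T_A = T₀·b/(a+b) = 1160·370/778.0 = 551.7 N·m; T_B = 608.3 N·m.
τ in each portion: τ_AC = 1.02×10^8 Pa, τ_CB = 1.12×10^8 Pa; maximum is in CB.
τ_max = T_CB·r/J = 608.3·0.0151/8.17×10^-8 = 1.125×10^8 Pa.

1.12e8 Pa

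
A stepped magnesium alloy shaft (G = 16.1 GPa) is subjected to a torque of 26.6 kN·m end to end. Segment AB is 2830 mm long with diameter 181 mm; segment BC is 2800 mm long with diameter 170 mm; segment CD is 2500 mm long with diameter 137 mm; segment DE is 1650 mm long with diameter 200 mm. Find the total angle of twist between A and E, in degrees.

J_AB = π(0.181)⁴/32 = 1.05×10^-4 m⁴; J_BC = π(0.170)⁴/32 = 8.20×10^-5 m⁴; J_CD = π(0.137)⁴/32 = 3.46×10^-5 m⁴; J_DE = π(0.200)⁴/32 = 1.57×10^-4 m⁴.
θ = (T/G)·Σ L_i/J_i = (26600/16.1×10⁹)·(2.83/1.05×10^-4 + 2.80/8.20×10^-5 + 2.50/3.46×10^-5 + 1.65/1.57×10^-4) = 0.2376 rad.

13.6°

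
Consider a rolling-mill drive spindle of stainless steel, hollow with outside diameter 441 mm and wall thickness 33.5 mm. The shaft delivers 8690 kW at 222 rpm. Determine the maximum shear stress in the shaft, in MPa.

ω = 2π·222/60 = 23.25 rad/s, so T = P/ω = 8690×10³ / 23.25 = 373800 N·m.
J = π(d_o⁴ − d_i⁴)/32 = π(0.441⁴ − 0.374⁴)/32 = 1.792×10^-3 m⁴.
τ_max = T·r/J = 373800 × 0.221 / 1.792×10^-3 = 4.598×10^7 Pa.

46.0 MPa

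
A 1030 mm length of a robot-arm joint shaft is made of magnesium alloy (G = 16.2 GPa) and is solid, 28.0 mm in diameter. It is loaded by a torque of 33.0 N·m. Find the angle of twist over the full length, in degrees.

1.99°

J = πd⁴/32 = π(0.0280)⁴/32 = 6.034×10^-8 m⁴.
θ = T·L/(G·J) = 33.00 × 1.03 / (16.2×10⁹ × 6.034×10^-8) = 0.03477 rad.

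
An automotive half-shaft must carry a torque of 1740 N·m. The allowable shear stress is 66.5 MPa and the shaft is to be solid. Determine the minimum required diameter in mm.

For a solid shaft τ_max = 16T/(πd³), so d = (16T/(π τ_allow))^(1/3) = (16·1740/(π·6.65×10^7))^(1/3) = 0.05108 m.

51.1 mm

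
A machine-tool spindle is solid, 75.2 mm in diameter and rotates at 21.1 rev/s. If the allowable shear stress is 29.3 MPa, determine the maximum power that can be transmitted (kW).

324 kW

J = πd⁴/32 = π(0.0752)⁴/32 = 3.140×10^-6 m⁴.
T_max = τ_allow·J/r = 2.93×10^7 × 3.140×10^-6 / 0.0376 = 2447 N·m.
ω = 2π·21.1 = 132.6 rad/s, so P_max = T_max·ω = 3.243×10^5 W.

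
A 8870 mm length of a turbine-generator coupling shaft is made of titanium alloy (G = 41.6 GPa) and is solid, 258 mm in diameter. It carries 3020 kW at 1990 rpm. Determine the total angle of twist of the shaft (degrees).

0.407°

ω = 2π·1990/60 = 208.4 rad/s, so T = P/ω = 3020×10³ / 208.4 = 14490 N·m.
J = πd⁴/32 = π(0.258)⁴/32 = 4.350×10^-4 m⁴.
θ = T·L/(G·J) = 14490 × 8.87 / (41.6×10⁹ × 4.350×10^-4) = 7.104×10^-3 rad.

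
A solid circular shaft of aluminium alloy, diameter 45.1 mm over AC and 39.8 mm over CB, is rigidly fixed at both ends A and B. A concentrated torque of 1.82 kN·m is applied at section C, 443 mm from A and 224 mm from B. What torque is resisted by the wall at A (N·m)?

Compatibility: T_A·a/J_AC = T_B·b/J_CB with T_A + T_B = T₀.
J_AC = 4.06×10^-7 m⁴, J_CB = 2.46×10^-7 m⁴, so T_A = T₀·(J_AC/a)/((J_AC/a)+(J_CB/b)) = 827.5 N·m, T_B = 992.5 N·m.

827 N·m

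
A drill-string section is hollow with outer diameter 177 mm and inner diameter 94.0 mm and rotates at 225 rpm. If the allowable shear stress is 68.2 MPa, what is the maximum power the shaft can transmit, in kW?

1610 kW

J = π(d_o⁴ − d_i⁴)/32 = π(0.177⁴ − 0.0940⁴)/32 = 8.869×10^-5 m⁴.
T_max = τ_allow·J/r = 6.82×10^7 × 8.869×10^-5 / 0.0885 = 68350 N·m.
ω = 2π·225/60 = 23.56 rad/s, so P_max = T_max·ω = 1.610×10^6 W.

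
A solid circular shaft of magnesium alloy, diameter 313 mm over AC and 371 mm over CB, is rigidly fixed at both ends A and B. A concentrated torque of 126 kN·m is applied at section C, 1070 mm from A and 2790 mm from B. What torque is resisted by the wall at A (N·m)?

71700 N·m

Compatibility: T_A·a/J_AC = T_B·b/J_CB with T_A + T_B = T₀.
J_AC = 9.42×10^-4 m⁴, J_CB = 1.86×10^-3 m⁴, so T_A = T₀·(J_AC/a)/((J_AC/a)+(J_CB/b)) = 71710 N·m, T_B = 54290 N·m.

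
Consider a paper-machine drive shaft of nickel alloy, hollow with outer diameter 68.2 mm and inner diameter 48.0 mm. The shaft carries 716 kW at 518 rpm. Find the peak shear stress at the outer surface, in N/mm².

ω = 2π·518/60 = 54.24 rad/s, so T = P/ω = 716×10³ / 54.24 = 13200 N·m.
J = π(d_o⁴ − d_i⁴)/32 = π(0.0682⁴ − 0.0480⁴)/32 = 1.603×10^-6 m⁴.
τ_max = T·r/J = 13200 × 0.0341 / 1.603×10^-6 = 2.808×10^8 Pa.

281 N/mm²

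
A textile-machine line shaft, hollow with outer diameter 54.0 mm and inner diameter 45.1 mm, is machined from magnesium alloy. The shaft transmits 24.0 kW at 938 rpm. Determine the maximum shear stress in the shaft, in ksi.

ω = 2π·938/60 = 98.23 rad/s, so T = P/ω = 24.0×10³ / 98.23 = 244.3 N·m.
J = π(d_o⁴ − d_i⁴)/32 = π(0.0540⁴ − 0.0451⁴)/32 = 4.286×10^-7 m⁴.
τ_max = T·r/J = 244.3 × 0.0270 / 4.286×10^-7 = 1.539×10^7 Pa.

2.23 ksi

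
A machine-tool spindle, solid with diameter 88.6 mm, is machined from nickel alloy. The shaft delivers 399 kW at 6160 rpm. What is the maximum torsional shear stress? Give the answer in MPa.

ω = 2π·6160/60 = 645.1 rad/s, so T = P/ω = 399×10³ / 645.1 = 618.5 N·m.
J = πd⁴/32 = π(0.0886)⁴/32 = 6.050×10^-6 m⁴.
τ_max = T·r/J = 618.5 × 0.0443 / 6.050×10^-6 = 4.529×10^6 Pa.

4.53 MPa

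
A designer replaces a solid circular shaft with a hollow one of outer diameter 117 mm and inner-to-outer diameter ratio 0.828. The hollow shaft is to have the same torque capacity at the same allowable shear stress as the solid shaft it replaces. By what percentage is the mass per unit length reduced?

Equal τ_max and T ⇒ the solid shaft needs d_s³ = d_o³(1−k⁴), so d_s = 117·(1−0.828⁴)^(1/3) = 94.68 mm.
Area ratio A_h/A_s = d_o²(1−k²)/d_s² = (1−k²)/(1−k⁴)^(2/3) = 0.4801.
Mass saving = 1 − 0.4801 = 52.0 %.

52.0 %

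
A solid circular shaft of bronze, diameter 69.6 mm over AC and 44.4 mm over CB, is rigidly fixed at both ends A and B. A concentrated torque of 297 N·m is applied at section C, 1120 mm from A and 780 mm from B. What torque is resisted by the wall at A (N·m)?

240 N·m

Compatibility: T_A·a/J_AC = T_B·b/J_CB with T_A + T_B = T₀.
J_AC = 2.30×10^-6 m⁴, J_CB = 3.82×10^-7 m⁴, so T_A = T₀·(J_AC/a)/((J_AC/a)+(J_CB/b)) = 239.9 N·m, T_B = 57.06 N·m.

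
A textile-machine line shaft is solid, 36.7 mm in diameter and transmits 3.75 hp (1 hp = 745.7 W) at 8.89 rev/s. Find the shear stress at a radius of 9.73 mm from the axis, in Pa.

ω = 2π·8.89 = 55.86 rad/s, so T = P/ω = 3.75×745.7 / 55.86 = 50.06 N·m.
J = πd⁴/32 = π(0.0367)⁴/32 = 1.781×10^-7 m⁴.
Shear stress varies linearly with radius: τ = T·r/J = 50.06 × 0.00973 / 1.781×10^-7 = 2.735×10^6 Pa.

2.74e6 Pa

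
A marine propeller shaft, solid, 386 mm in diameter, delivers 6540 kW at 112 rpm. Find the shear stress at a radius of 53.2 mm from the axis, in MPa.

ω = 2π·112/60 = 11.73 rad/s, so T = P/ω = 6540×10³ / 11.73 = 557600 N·m.
J = πd⁴/32 = π(0.386)⁴/32 = 2.179×10^-3 m⁴.
Shear stress varies linearly with radius: τ = T·r/J = 557600 × 0.0532 / 2.179×10^-3 = 1.361×10^7 Pa.

13.6 MPa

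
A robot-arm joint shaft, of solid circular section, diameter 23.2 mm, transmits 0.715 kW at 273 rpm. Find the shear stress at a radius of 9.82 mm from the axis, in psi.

ω = 2π·273/60 = 28.59 rad/s, so T = P/ω = 0.715×10³ / 28.59 = 25.01 N·m.
J = πd⁴/32 = π(0.0232)⁴/32 = 2.844×10^-8 m⁴.
Shear stress varies linearly with radius: τ = T·r/J = 25.01 × 0.00982 / 2.844×10^-8 = 8.635×10^6 Pa.

1250 psi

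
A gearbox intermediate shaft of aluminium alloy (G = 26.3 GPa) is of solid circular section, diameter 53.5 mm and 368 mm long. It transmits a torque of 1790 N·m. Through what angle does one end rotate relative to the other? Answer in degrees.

1.78°

J = πd⁴/32 = π(0.0535)⁴/32 = 8.043×10^-7 m⁴.
θ = T·L/(G·J) = 1790 × 0.368 / (26.3×10⁹ × 8.043×10^-7) = 0.03114 rad.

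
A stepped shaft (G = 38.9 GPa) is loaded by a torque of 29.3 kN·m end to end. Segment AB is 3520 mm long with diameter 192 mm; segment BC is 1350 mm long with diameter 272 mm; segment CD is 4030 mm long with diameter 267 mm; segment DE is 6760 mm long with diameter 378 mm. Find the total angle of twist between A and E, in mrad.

30.4 mrad

J_AB = π(0.192)⁴/32 = 1.33×10^-4 m⁴; J_BC = π(0.272)⁴/32 = 5.37×10^-4 m⁴; J_CD = π(0.267)⁴/32 = 4.99×10^-4 m⁴; J_DE = π(0.378)⁴/32 = 2.00×10^-3 m⁴.
θ = (T/G)·Σ L_i/J_i = (29300/38.9×10⁹)·(3.52/1.33×10^-4 + 1.35/5.37×10^-4 + 4.03/4.99×10^-4 + 6.76/2.00×10^-3) = 0.03039 rad.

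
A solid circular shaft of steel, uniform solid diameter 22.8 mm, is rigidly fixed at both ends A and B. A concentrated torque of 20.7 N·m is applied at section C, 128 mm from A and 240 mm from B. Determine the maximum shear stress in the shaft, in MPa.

With uniform GJ and both ends fixed, compatibility θ_AC = θ_CB gives T_A·a = T_B·b, together with T_A + T_B = T₀.
T_A = T₀·b/(a+b) = 20.70·240/368.0 = 13.50 N·m; T_B = 7.200 N·m.
τ in each portion: τ_AC = 5.80×10^6 Pa, τ_CB = 3.09×10^6 Pa; maximum is in AC.
τ_max = T_AC·r/J = 13.50·0.0114/2.65×10^-8 = 5.801×10^6 Pa.

5.80 MPa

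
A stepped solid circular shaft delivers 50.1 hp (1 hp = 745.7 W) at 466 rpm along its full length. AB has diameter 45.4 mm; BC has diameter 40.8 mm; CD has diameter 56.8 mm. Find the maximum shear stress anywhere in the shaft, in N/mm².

ω = 2π·466/60 = 48.80 rad/s, so T = P/ω = 50.1×745.7 / 48.80 = 765.6 N·m.
Under the same torque, τ_max = 16T/(πd³) is largest where d is smallest — segment BC (d = 40.8 mm).
τ_max = 16·765.6/(π·(0.0408)³) = 5.741×10^7 Pa.

57.4 N/mm²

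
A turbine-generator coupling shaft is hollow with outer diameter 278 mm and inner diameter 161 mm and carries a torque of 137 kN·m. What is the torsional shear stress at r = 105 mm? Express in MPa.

J = π(d_o⁴ − d_i⁴)/32 = π(0.278⁴ − 0.161⁴)/32 = 5.204×10^-4 m⁴.
Shear stress varies linearly with radius: τ = T·r/J = 137000 × 0.105 / 5.204×10^-4 = 2.764×10^7 Pa.

27.6 MPa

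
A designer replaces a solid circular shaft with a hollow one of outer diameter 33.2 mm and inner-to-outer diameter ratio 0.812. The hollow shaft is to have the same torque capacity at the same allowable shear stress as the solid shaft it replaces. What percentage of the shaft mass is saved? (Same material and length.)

50.2 %

Equal τ_max and T ⇒ the solid shaft needs d_s³ = d_o³(1−k⁴), so d_s = 33.2·(1−0.812⁴)^(1/3) = 27.45 mm.
Area ratio A_h/A_s = d_o²(1−k²)/d_s² = (1−k²)/(1−k⁴)^(2/3) = 0.4983.
Mass saving = 1 − 0.4983 = 50.2 %.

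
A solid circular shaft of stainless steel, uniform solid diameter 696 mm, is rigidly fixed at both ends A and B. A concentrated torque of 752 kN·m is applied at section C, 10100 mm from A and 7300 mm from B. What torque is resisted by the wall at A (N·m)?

With uniform GJ and both ends fixed, compatibility θ_AC = θ_CB gives T_A·a = T_B·b, together with T_A + T_B = T₀.
T_A = T₀·b/(a+b) = 752000·7300/17400 = 315500 N·m; T_B = 436500 N·m.

315000 N·m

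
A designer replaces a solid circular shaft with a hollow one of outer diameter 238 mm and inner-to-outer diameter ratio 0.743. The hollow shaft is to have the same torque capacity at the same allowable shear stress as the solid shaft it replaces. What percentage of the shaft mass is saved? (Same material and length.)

Equal τ_max and T ⇒ the solid shaft needs d_s³ = d_o³(1−k⁴), so d_s = 238·(1−0.743⁴)^(1/3) = 210.8 mm.
Area ratio A_h/A_s = d_o²(1−k²)/d_s² = (1−k²)/(1−k⁴)^(2/3) = 0.5708.
Mass saving = 1 − 0.5708 = 42.9 %.

42.9 %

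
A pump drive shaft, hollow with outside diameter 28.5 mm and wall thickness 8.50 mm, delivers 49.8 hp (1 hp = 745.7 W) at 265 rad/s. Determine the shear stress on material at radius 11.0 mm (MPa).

24.4 MPa

ω = 265 rad/s, so T = P/ω = 49.8×745.7 / 265.0 = 140.1 N·m.
J = π(d_o⁴ − d_i⁴)/32 = π(0.0285⁴ − 0.0115⁴)/32 = 6.305×10^-8 m⁴.
Shear stress varies linearly with radius: τ = T·r/J = 140.1 × 0.0110 / 6.305×10^-8 = 2.445×10^7 Pa.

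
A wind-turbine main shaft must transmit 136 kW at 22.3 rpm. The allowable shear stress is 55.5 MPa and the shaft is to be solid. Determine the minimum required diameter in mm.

175 mm

ω = 2π·22.3/60 = 2.335 rad/s, so T = P/ω = 136×10³ / 2.335 = 58240 N·m.
For a solid shaft τ_max = 16T/(πd³), so d = (16T/(π τ_allow))^(1/3) = (16·58240/(π·5.55×10^7))^(1/3) = 0.1748 m.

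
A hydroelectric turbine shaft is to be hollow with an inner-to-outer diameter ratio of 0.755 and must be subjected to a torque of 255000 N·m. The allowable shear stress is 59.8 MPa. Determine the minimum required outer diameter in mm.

318 mm

For a hollow shaft with d_i/d_o = 0.755: τ_max = 16T/(π d_o³ (1−k⁴)), so d_o = [16T/(π τ_allow (1−k⁴))]^(1/3) = [16·255000/(π·5.98×10^7·0.6751)]^(1/3) = 0.3180 m.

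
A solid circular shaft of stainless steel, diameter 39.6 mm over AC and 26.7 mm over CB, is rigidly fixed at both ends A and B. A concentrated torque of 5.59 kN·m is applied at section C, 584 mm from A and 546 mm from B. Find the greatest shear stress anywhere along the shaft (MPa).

375 MPa

Compatibility: T_A·a/J_AC = T_B·b/J_CB with T_A + T_B = T₀.
J_AC = 2.41×10^-7 m⁴, J_CB = 4.99×10^-8 m⁴, so T_A = T₀·(J_AC/a)/((J_AC/a)+(J_CB/b)) = 4578 N·m, T_B = 1012 N·m.
τ in each portion: τ_AC = 3.75×10^8 Pa, τ_CB = 2.71×10^8 Pa; maximum is in AC.
τ_max = T_AC·r/J = 4578·0.0198/2.41×10^-7 = 3.755×10^8 Pa.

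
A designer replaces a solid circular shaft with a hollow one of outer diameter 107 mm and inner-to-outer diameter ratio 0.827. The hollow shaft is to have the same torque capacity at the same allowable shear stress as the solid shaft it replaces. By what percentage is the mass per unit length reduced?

51.9 %

Equal τ_max and T ⇒ the solid shaft needs d_s³ = d_o³(1−k⁴), so d_s = 107·(1−0.827⁴)^(1/3) = 86.71 mm.
Area ratio A_h/A_s = d_o²(1−k²)/d_s² = (1−k²)/(1−k⁴)^(2/3) = 0.4813.
Mass saving = 1 − 0.4813 = 51.9 %.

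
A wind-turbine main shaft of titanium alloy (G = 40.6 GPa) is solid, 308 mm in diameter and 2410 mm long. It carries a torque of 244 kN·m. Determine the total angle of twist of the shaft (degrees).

J = πd⁴/32 = π(0.308)⁴/32 = 8.835×10^-4 m⁴.
θ = T·L/(G·J) = 244000 × 2.41 / (40.6×10⁹ × 8.835×10^-4) = 0.01639 rad.

0.939°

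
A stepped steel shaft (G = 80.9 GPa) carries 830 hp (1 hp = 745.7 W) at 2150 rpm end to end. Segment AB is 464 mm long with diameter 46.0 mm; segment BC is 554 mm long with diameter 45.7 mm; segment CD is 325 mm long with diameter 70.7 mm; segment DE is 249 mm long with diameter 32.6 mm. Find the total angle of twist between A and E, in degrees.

9.20°

ω = 2π·2150/60 = 225.1 rad/s, so T = P/ω = 830×745.7 / 225.1 = 2749 N·m.
J_AB = π(0.0460)⁴/32 = 4.40×10^-7 m⁴; J_BC = π(0.0457)⁴/32 = 4.28×10^-7 m⁴; J_CD = π(0.0707)⁴/32 = 2.45×10^-6 m⁴; J_DE = π(0.0326)⁴/32 = 1.11×10^-7 m⁴.
θ = (T/G)·Σ L_i/J_i = (2749/80.9×10⁹)·(0.464/4.40×10^-7 + 0.554/4.28×10^-7 + 0.325/2.45×10^-6 + 0.249/1.11×10^-7) = 0.1606 rad.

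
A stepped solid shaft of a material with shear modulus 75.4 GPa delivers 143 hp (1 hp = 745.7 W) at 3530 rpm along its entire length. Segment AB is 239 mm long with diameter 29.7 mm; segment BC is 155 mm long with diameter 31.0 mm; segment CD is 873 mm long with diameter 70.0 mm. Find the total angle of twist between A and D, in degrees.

ω = 2π·3530/60 = 369.7 rad/s, so T = P/ω = 143×745.7 / 369.7 = 288.5 N·m.
J_AB = π(0.0297)⁴/32 = 7.64×10^-8 m⁴; J_BC = π(0.0310)⁴/32 = 9.07×10^-8 m⁴; J_CD = π(0.0700)⁴/32 = 2.36×10^-6 m⁴.
θ = (T/G)·Σ L_i/J_i = (288.5/75.4×10⁹)·(0.239/7.64×10^-8 + 0.155/9.07×10^-8 + 0.873/2.36×10^-6) = 0.01993 rad.

1.14°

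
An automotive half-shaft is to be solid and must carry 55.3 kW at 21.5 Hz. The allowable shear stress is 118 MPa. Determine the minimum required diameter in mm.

26.0 mm

ω = 2π·21.5 = 135.1 rad/s, so T = P/ω = 55.3×10³ / 135.1 = 409.4 N·m.
For a solid shaft τ_max = 16T/(πd³), so d = (16T/(π τ_allow))^(1/3) = (16·409.4/(π·1.18×10^8))^(1/3) = 0.02605 m.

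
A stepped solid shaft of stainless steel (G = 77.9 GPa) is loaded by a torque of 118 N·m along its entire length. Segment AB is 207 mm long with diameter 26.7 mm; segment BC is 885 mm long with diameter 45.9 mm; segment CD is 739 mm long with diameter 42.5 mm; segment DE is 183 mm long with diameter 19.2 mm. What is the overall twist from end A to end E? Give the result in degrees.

1.93°

J_AB = π(0.0267)⁴/32 = 4.99×10^-8 m⁴; J_BC = π(0.0459)⁴/32 = 4.36×10^-7 m⁴; J_CD = π(0.0425)⁴/32 = 3.20×10^-7 m⁴; J_DE = π(0.0192)⁴/32 = 1.33×10^-8 m⁴.
θ = (T/G)·Σ L_i/J_i = (118.0/77.9×10⁹)·(0.207/4.99×10^-8 + 0.885/4.36×10^-7 + 0.739/3.20×10^-7 + 0.183/1.33×10^-8) = 0.03363 rad.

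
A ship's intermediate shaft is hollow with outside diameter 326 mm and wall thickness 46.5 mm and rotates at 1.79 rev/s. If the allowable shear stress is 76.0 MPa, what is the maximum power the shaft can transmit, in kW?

4300 kW

J = π(d_o⁴ − d_i⁴)/32 = π(0.326⁴ − 0.233⁴)/32 = 8.195×10^-4 m⁴.
T_max = τ_allow·J/r = 7.60×10^7 × 8.195×10^-4 / 0.163 = 382100 N·m.
ω = 2π·1.79 = 11.25 rad/s, so P_max = T_max·ω = 4.297×10^6 W.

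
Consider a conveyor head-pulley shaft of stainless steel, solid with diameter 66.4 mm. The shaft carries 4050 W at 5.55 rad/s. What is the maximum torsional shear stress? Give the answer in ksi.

1.84 ksi

ω = 5.55 rad/s, so T = P/ω = 4050 / 5.550 = 729.7 N·m.
J = πd⁴/32 = π(0.0664)⁴/32 = 1.908×10^-6 m⁴.
τ_max = T·r/J = 729.7 × 0.0332 / 1.908×10^-6 = 1.269×10^7 Pa.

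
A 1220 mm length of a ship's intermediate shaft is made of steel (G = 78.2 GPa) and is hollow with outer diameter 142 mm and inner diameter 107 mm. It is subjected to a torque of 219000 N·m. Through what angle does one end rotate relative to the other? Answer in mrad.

J = π(d_o⁴ − d_i⁴)/32 = π(0.142⁴ − 0.107⁴)/32 = 2.705×10^-5 m⁴.
θ = T·L/(G·J) = 219000 × 1.22 / (78.2×10⁹ × 2.705×10^-5) = 0.1263 rad.

126 mrad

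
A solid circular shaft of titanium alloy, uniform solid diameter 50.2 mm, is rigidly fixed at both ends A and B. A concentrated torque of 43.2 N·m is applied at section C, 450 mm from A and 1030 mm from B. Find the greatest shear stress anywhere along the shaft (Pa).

With uniform GJ and both ends fixed, compatibility θ_AC = θ_CB gives T_A·a = T_B·b, together with T_A + T_B = T₀.
T_A = T₀·b/(a+b) = 43.20·1030/1480 = 30.06 N·m; T_B = 13.14 N·m.
τ in each portion: τ_AC = 1.21×10^6 Pa, τ_CB = 5.29×10^5 Pa; maximum is in AC.
τ_max = T_AC·r/J = 30.06·0.0251/6.23×10^-7 = 1.210×10^6 Pa.

1.21e6 Pa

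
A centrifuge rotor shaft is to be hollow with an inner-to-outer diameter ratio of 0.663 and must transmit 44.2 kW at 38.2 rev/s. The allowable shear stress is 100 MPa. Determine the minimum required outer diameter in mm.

ω = 2π·38.2 = 240.0 rad/s, so T = P/ω = 44.2×10³ / 240.0 = 184.2 N·m.
For a hollow shaft with d_i/d_o = 0.663: τ_max = 16T/(π d_o³ (1−k⁴)), so d_o = [16T/(π τ_allow (1−k⁴))]^(1/3) = [16·184.2/(π·1.00×10^8·0.8068)]^(1/3) = 0.02265 m.

22.7 mm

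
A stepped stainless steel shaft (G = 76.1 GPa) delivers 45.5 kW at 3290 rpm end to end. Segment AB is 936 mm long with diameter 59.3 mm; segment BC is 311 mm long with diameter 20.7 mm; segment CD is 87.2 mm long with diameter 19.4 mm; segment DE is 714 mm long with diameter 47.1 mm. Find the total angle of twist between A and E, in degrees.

2.56°

ω = 2π·3290/60 = 344.5 rad/s, so T = P/ω = 45.5×10³ / 344.5 = 132.1 N·m.
J_AB = π(0.0593)⁴/32 = 1.21×10^-6 m⁴; J_BC = π(0.0207)⁴/32 = 1.80×10^-8 m⁴; J_CD = π(0.0194)⁴/32 = 1.39×10^-8 m⁴; J_DE = π(0.0471)⁴/32 = 4.83×10^-7 m⁴.
θ = (T/G)·Σ L_i/J_i = (132.1/76.1×10⁹)·(0.936/1.21×10^-6 + 0.311/1.80×10^-8 + 0.0872/1.39×10^-8 + 0.714/4.83×10^-7) = 0.04473 rad.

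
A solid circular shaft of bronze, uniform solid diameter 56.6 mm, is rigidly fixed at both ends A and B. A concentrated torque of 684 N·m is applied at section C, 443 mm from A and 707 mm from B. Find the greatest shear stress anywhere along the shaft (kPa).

With uniform GJ and both ends fixed, compatibility θ_AC = θ_CB gives T_A·a = T_B·b, together with T_A + T_B = T₀.
T_A = T₀·b/(a+b) = 684.0·707/1150 = 420.5 N·m; T_B = 263.5 N·m.
τ in each portion: τ_AC = 1.18×10^7 Pa, τ_CB = 7.40×10^6 Pa; maximum is in AC.
τ_max = T_AC·r/J = 420.5·0.0283/1.01×10^-6 = 1.181×10^7 Pa.

11800 kPa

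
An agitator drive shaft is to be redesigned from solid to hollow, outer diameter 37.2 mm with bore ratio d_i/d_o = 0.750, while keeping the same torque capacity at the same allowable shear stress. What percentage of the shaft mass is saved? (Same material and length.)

43.6 %

Equal τ_max and T ⇒ the solid shaft needs d_s³ = d_o³(1−k⁴), so d_s = 37.2·(1−0.750⁴)^(1/3) = 32.77 mm.
Area ratio A_h/A_s = d_o²(1−k²)/d_s² = (1−k²)/(1−k⁴)^(2/3) = 0.5638.
Mass saving = 1 − 0.5638 = 43.6 %.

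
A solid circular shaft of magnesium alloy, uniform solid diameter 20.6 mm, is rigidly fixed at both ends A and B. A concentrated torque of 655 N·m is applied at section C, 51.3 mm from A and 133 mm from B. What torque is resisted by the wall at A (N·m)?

473 N·m

With uniform GJ and both ends fixed, compatibility θ_AC = θ_CB gives T_A·a = T_B·b, together with T_A + T_B = T₀.
T_A = T₀·b/(a+b) = 655.0·133/184.3 = 472.7 N·m; T_B = 182.3 N·m.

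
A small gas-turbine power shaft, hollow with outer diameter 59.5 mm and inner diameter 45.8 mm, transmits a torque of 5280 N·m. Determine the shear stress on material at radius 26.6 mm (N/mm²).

176 N/mm²

J = π(d_o⁴ − d_i⁴)/32 = π(0.0595⁴ − 0.0458⁴)/32 = 7.985×10^-7 m⁴.
Shear stress varies linearly with radius: τ = T·r/J = 5280 × 0.0266 / 7.985×10^-7 = 1.759×10^8 Pa.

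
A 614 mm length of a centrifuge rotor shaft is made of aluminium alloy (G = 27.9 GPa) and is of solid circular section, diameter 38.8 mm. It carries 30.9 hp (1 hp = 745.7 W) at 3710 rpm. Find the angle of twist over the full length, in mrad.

ω = 2π·3710/60 = 388.5 rad/s, so T = P/ω = 30.9×745.7 / 388.5 = 59.31 N·m.
J = πd⁴/32 = π(0.0388)⁴/32 = 2.225×10^-7 m⁴.
θ = T·L/(G·J) = 59.31 × 0.614 / (27.9×10⁹ × 2.225×10^-7) = 5.866×10^-3 rad.

5.87 mrad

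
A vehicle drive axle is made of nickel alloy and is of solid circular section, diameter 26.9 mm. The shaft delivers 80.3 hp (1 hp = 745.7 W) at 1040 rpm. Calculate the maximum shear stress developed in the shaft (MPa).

ω = 2π·1040/60 = 108.9 rad/s, so T = P/ω = 80.3×745.7 / 108.9 = 549.8 N·m.
J = πd⁴/32 = π(0.0269)⁴/32 = 5.141×10^-8 m⁴.
τ_max = T·r/J = 549.8 × 0.0135 / 5.141×10^-8 = 1.439×10^8 Pa.

144 MPa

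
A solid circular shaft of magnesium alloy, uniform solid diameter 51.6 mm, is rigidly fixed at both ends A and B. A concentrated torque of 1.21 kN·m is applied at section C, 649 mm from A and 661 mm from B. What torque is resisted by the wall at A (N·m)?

611 N·m

With uniform GJ and both ends fixed, compatibility θ_AC = θ_CB gives T_A·a = T_B·b, together with T_A + T_B = T₀.
T_A = T₀·b/(a+b) = 1210·661/1310 = 610.5 N·m; T_B = 599.5 N·m.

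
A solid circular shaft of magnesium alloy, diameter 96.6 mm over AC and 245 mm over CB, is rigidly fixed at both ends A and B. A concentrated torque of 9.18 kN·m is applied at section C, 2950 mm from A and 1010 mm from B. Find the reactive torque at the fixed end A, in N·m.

75.3 N·m

Compatibility: T_A·a/J_AC = T_B·b/J_CB with T_A + T_B = T₀.
J_AC = 8.55×10^-6 m⁴, J_CB = 3.54×10^-4 m⁴, so T_A = T₀·(J_AC/a)/((J_AC/a)+(J_CB/b)) = 75.34 N·m, T_B = 9105 N·m.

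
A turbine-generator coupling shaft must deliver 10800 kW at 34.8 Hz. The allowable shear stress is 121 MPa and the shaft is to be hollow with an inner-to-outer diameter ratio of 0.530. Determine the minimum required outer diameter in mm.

ω = 2π·34.8 = 218.7 rad/s, so T = P/ω = 10800×10³ / 218.7 = 49390 N·m.
For a hollow shaft with d_i/d_o = 0.530: τ_max = 16T/(π d_o³ (1−k⁴)), so d_o = [16T/(π τ_allow (1−k⁴))]^(1/3) = [16·49390/(π·1.21×10^8·0.9211)]^(1/3) = 0.1312 m.

131 mm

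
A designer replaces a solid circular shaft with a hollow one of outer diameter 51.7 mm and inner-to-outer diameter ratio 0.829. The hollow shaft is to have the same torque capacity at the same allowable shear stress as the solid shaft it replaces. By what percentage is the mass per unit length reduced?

52.1 %

Equal τ_max and T ⇒ the solid shaft needs d_s³ = d_o³(1−k⁴), so d_s = 51.7·(1−0.829⁴)^(1/3) = 41.78 mm.
Area ratio A_h/A_s = d_o²(1−k²)/d_s² = (1−k²)/(1−k⁴)^(2/3) = 0.4789.
Mass saving = 1 − 0.4789 = 52.1 %.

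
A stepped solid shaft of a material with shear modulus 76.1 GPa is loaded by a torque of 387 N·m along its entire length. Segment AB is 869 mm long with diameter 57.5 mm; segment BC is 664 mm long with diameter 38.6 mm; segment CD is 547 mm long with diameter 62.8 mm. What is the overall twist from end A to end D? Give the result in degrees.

J_AB = π(0.0575)⁴/32 = 1.07×10^-6 m⁴; J_BC = π(0.0386)⁴/32 = 2.18×10^-7 m⁴; J_CD = π(0.0628)⁴/32 = 1.53×10^-6 m⁴.
θ = (T/G)·Σ L_i/J_i = (387.0/76.1×10⁹)·(0.869/1.07×10^-6 + 0.664/2.18×10^-7 + 0.547/1.53×10^-6) = 0.02143 rad.

1.23°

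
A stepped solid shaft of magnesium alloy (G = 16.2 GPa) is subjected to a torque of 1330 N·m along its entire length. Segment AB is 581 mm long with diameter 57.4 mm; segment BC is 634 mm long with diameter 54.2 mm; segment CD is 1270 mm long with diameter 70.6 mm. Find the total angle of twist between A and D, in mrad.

149 mrad

J_AB = π(0.0574)⁴/32 = 1.07×10^-6 m⁴; J_BC = π(0.0542)⁴/32 = 8.47×10^-7 m⁴; J_CD = π(0.0706)⁴/32 = 2.44×10^-6 m⁴.
θ = (T/G)·Σ L_i/J_i = (1330/16.2×10⁹)·(0.581/1.07×10^-6 + 0.634/8.47×10^-7 + 1.27/2.44×10^-6) = 0.1489 rad.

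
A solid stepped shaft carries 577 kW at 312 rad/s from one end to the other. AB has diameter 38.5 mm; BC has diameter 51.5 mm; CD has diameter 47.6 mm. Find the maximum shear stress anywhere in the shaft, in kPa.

165000 kPa

ω = 312 rad/s, so T = P/ω = 577×10³ / 312.0 = 1849 N·m.
Under the same torque, τ_max = 16T/(πd³) is largest where d is smallest — segment AB (d = 38.5 mm).
τ_max = 16·1849/(π·(0.0385)³) = 1.650×10^8 Pa.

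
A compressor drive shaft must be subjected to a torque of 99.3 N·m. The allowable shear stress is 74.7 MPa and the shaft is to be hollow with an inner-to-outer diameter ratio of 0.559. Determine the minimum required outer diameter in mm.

19.6 mm

For a hollow shaft with d_i/d_o = 0.559: τ_max = 16T/(π d_o³ (1−k⁴)), so d_o = [16T/(π τ_allow (1−k⁴))]^(1/3) = [16·99.30/(π·7.47×10^7·0.9024)]^(1/3) = 0.01958 m.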